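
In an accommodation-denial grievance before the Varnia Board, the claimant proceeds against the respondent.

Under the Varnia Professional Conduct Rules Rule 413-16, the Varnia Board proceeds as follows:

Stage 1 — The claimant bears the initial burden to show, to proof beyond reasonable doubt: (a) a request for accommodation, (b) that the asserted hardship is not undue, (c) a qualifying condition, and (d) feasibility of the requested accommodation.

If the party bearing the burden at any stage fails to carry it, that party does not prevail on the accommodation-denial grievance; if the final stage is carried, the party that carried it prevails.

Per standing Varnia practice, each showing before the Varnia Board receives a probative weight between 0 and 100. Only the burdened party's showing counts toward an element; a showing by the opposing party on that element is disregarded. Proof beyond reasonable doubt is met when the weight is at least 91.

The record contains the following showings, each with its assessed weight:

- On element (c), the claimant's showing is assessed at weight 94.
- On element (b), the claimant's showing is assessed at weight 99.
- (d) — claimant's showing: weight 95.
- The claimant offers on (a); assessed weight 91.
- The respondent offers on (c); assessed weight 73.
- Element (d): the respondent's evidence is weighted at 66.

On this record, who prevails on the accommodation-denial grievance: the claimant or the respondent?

At Stage 1 the claimant must meet proof beyond reasonable doubt (weight is at least 91): on (a) the weight is 91, ≥ 91, so (a) meets the standard; on (b) the weight is 99, which does reach 91, so (b) meets the standard; on (c) the weight is 94 (the respondent's 73 is given no effect), ≥ 91, so (c) meets the standard; on (d) the weight is 95 (the respondent's 66 is given no effect), ≥ 91, so (d) meets the standard.
  The claimant carries the last stage.
Every stage carried; the claimant prevails.

claimant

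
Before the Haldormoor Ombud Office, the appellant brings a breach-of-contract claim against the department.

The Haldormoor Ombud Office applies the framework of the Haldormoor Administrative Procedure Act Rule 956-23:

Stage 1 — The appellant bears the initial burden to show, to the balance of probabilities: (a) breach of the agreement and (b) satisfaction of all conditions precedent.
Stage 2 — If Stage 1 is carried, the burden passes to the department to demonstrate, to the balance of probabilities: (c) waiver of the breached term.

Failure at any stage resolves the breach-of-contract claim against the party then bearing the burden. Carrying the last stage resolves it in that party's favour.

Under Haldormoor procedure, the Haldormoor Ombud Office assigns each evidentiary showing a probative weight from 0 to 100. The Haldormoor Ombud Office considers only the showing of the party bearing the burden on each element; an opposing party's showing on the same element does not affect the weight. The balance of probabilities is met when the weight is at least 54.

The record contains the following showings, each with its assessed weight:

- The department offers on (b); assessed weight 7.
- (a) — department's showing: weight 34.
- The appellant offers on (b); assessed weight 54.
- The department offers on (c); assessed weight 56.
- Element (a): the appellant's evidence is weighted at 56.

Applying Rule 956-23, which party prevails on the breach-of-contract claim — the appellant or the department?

Stage 1 — burden on appellant; standard: the balance of probabilities (weight is at least 54).
    (a): 56 (department's 34 disregarded) ≥ 54 [met]
    (b): 54 (department's 7 disregarded) ≥ 54 [met]
  Stage 1 is satisfied; the onus moves to the department.
Stage 2 — burden on department; standard: the balance of probabilities (weight is at least 54).
    (c): 56 ≥ 54 [met]
  Stage 2 carried; the final stage is satisfied.
With every stage satisfied, the department prevails.

department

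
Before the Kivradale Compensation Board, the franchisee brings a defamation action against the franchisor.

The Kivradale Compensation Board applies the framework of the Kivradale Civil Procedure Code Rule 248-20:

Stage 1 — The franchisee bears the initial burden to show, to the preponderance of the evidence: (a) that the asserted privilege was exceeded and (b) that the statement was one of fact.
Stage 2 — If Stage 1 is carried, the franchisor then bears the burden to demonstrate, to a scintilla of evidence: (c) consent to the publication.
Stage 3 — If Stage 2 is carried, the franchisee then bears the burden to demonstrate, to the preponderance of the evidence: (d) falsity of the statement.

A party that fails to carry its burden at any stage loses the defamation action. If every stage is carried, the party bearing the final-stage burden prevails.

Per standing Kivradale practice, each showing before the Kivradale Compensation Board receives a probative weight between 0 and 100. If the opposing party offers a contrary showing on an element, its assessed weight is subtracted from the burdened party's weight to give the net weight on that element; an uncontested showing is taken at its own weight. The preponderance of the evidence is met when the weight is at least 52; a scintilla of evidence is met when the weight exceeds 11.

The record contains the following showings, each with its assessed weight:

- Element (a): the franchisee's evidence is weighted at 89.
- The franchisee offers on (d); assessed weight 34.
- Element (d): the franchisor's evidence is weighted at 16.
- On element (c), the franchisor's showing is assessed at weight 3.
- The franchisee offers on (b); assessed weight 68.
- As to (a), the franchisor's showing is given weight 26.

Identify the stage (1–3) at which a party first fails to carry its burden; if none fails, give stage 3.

Stage 1 — burden on franchisee; standard: the preponderance of the evidence (weight is at least 52).
    (a): 89 − 26 = 63 ≥ 52 [met]
    (b): 68 ≥ 52 [met]
  The franchisee carries Stage 1; the franchisor now bears the burden.
Stage 2 — burden on franchisor; standard: a scintilla of evidence (weight exceeds 11).
    (c): 3 ≤ 11 [not met]
  Stage 2 not carried; the franchisor fails its burden.
The analysis ends at Stage 2; the franchisee prevails.

stage 2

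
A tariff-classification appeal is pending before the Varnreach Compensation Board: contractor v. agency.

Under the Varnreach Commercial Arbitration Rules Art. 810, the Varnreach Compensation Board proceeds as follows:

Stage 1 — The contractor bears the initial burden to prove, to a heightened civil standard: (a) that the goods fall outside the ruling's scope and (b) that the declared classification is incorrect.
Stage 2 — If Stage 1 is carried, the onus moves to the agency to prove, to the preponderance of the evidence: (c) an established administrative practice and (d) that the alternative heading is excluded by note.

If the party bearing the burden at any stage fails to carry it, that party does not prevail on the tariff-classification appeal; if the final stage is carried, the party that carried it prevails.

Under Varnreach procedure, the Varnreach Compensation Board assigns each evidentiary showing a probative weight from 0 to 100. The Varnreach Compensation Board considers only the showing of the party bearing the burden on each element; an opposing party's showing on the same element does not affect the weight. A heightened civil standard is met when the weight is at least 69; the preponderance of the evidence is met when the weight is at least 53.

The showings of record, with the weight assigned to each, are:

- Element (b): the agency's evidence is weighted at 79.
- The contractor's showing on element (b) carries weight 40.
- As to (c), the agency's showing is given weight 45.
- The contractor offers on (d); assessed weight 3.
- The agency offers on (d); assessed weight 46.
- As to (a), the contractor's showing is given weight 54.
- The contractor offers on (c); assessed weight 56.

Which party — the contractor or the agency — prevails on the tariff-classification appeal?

Stage 1 — burden on contractor; standard: a heightened civil standard (weight is at least 69).
    (a): 54 < 69 [not met]
    (b): 40 (agency's 79 disregarded) < 69 [not met]
  Not every element is met, so the contractor fails to carry Stage 1.
The agency prevails.

agency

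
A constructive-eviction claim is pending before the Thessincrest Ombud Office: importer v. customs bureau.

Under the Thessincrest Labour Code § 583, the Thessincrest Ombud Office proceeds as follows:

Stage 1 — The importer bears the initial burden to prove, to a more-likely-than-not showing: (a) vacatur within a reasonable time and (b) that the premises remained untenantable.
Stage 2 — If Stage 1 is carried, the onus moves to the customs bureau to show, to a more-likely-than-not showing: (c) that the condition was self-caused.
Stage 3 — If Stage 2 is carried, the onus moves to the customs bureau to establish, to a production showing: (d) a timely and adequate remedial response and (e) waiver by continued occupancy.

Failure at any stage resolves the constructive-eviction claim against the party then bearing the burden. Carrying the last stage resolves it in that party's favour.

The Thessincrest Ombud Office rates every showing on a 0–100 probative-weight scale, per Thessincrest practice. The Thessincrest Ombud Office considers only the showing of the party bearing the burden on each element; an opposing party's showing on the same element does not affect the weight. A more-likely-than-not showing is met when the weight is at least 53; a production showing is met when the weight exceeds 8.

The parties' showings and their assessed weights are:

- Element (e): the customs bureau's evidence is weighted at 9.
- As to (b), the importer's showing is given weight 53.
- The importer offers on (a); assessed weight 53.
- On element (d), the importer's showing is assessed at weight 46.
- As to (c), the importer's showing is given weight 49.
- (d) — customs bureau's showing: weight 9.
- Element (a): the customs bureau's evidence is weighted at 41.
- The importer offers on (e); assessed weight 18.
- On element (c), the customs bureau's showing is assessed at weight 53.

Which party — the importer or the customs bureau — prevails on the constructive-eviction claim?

customs bureau

Stage 1 — burden on importer; standard: a more-likely-than-not showing (weight is at least 53).
    (a): 53 (customs bureau's 41 disregarded) ≥ 53 [met]
    (b): 53 ≥ 53 [met]
  The importer carries Stage 1; the customs bureau now bears the burden.
Stage 2 — burden on customs bureau; standard: a more-likely-than-not showing (weight is at least 53).
    (c): 53 (importer's 49 disregarded) ≥ 53 [met]
  Stage 2 is satisfied; the customs bureau continues to bear the burden.
Stage 3 — burden on customs bureau; standard: a production showing (weight exceeds 8).
    (d): 9 (importer's 46 disregarded) > 8 [met]
    (e): 9 (importer's 18 disregarded) > 8 [met]
  The customs bureau carries the last stage.
All stages carried — the customs bureau prevails.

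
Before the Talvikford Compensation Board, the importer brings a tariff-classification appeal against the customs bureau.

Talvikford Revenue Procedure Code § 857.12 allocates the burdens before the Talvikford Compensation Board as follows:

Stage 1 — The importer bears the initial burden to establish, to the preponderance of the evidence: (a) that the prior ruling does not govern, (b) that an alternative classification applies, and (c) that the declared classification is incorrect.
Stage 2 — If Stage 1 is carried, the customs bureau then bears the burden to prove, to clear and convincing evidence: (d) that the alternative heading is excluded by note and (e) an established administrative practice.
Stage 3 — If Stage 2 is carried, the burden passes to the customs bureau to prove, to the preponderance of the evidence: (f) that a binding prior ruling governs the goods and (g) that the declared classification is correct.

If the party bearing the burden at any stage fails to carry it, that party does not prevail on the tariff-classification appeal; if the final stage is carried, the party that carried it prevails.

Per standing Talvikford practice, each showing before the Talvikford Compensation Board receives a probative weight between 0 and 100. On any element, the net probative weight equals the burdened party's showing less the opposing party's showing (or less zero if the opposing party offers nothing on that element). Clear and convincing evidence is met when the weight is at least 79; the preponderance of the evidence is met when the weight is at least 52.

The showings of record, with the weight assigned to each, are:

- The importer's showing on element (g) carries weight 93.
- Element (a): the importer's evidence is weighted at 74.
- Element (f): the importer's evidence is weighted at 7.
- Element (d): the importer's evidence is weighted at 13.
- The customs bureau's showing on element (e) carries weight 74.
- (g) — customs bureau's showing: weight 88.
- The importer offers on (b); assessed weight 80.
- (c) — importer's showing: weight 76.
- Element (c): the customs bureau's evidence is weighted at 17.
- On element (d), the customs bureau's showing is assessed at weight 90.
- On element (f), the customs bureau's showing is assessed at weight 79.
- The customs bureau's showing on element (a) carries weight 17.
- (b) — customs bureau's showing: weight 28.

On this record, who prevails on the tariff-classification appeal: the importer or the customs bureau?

Stage 1 (importer, the preponderance of the evidence, weight is at least 52): (a) net 74−17=57 ≥ 52 — meets; (b) net 80−28=52 ≥ 52 — meets; (c) net 76−17=59 ≥ 52 — meets.
  Stage 1 carried; the burden shifts to the customs bureau.
Stage 2 (customs bureau, clear and convincing evidence, weight is at least 79): (d) net 90−13=77 < 79 — fails; (e) 74 < 79 — fails.
  The customs bureau does not carry Stage 2.
The importer prevails.

importer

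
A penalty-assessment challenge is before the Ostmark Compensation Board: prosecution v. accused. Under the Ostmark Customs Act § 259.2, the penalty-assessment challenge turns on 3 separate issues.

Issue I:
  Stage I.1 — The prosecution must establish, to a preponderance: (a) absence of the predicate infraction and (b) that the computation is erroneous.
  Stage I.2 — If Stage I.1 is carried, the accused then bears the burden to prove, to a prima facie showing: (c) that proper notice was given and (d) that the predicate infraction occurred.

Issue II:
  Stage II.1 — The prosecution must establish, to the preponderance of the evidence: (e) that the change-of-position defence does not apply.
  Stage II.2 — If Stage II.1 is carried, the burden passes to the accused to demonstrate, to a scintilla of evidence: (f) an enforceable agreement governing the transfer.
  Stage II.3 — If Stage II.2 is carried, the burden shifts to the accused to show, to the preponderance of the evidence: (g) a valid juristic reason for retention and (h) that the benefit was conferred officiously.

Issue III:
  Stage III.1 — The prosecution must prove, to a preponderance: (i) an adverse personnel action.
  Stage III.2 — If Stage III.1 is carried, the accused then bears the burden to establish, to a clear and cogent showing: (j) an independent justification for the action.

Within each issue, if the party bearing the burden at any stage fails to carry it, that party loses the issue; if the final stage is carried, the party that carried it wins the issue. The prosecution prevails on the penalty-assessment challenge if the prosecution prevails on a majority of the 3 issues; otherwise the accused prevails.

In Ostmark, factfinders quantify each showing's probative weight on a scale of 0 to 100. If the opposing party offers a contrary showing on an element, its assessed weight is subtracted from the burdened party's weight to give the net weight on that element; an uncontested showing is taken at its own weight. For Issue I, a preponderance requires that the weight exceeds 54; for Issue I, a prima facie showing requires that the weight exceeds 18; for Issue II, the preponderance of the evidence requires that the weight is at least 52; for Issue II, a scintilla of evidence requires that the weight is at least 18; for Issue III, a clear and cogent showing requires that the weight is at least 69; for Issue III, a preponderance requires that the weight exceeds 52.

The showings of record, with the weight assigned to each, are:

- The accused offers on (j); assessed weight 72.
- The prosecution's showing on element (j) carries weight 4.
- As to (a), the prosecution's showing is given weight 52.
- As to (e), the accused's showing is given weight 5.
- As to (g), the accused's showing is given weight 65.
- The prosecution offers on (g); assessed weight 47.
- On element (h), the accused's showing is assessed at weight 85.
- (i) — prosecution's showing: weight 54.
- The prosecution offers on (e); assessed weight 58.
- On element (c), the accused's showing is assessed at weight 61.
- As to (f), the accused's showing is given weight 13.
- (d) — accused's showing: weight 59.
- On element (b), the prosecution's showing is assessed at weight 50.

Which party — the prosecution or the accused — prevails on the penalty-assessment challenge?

— Issue I —
Stage I.1 (prosecution, a preponderance, weight exceeds 54): (a) 52 ≤ 54 — fails; (b) 50 ≤ 54 — fails.
  Not every element is met, so the prosecution fails to carry Stage I.1.
The analysis ends at Stage I.1; the accused prevails on this issue.
— Issue II —
Stage II.1 (prosecution, the preponderance of the evidence, weight is at least 52): (e) net 58−5=53 ≥ 52 — meets.
  The prosecution carries Stage II.1; the accused now bears the burden.
Stage II.2 (accused, a scintilla of evidence, weight is at least 18): (f) 13 < 18 — fails.
  Not every element is met, so the accused fails to carry Stage II.2.
The prosecution prevails on this issue.
— Issue III —
At Stage III.1 the prosecution must meet a preponderance (weight exceeds 52): on (i) the weight is 54, which does exceed 52, so (i) meets the standard.
  Stage III.1 carried; the burden shifts to the accused.
At Stage III.2 the accused must meet a clear and cogent showing (weight is at least 69): on (j) the weight is 72 less the opposing 4 gives net 68, < 69, so (j) does not meet the standard.
  Not every element is met, so the accused fails to carry Stage III.2.
So the prosecution prevails on this issue.
Per-issue: Issue I → accused; Issue II → prosecution; Issue III → prosecution. The prosecution must prevail on a majority of issues; overall, the prosecution prevails.

prosecution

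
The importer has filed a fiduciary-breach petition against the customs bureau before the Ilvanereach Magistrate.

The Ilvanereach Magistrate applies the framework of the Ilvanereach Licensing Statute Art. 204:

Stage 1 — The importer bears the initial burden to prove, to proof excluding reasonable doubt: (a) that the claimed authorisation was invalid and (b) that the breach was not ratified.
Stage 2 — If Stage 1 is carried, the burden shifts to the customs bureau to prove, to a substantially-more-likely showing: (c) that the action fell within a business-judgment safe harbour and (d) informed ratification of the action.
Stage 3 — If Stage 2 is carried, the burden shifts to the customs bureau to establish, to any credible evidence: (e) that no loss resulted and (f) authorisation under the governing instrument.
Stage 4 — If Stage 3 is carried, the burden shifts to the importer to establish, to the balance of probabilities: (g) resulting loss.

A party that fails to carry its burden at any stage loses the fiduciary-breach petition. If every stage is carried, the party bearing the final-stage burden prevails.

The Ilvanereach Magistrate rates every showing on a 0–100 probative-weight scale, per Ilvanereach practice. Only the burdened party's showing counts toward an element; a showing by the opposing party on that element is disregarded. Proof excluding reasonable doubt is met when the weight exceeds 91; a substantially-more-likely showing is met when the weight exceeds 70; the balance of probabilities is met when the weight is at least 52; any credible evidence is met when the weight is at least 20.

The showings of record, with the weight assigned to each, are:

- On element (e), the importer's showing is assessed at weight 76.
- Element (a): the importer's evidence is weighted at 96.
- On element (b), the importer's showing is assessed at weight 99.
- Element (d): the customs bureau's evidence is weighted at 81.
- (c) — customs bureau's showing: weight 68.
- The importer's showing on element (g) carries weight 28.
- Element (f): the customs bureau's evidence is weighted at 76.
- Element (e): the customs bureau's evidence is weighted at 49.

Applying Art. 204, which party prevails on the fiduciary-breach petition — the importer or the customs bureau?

importer

Stage 1 — burden on importer; standard: proof excluding reasonable doubt (weight exceeds 91).
    (a): 96 > 91 [met]
    (b): 99 > 91 [met]
  All elements met. The burden passes to the customs bureau.
Stage 2 — burden on customs bureau; standard: a substantially-more-likely showing (weight exceeds 70).
    (c): 68 ≤ 70 [not met]
    (d): 81 > 70 [met]
  The customs bureau does not carry Stage 2.
The analysis ends at Stage 2; the importer prevails.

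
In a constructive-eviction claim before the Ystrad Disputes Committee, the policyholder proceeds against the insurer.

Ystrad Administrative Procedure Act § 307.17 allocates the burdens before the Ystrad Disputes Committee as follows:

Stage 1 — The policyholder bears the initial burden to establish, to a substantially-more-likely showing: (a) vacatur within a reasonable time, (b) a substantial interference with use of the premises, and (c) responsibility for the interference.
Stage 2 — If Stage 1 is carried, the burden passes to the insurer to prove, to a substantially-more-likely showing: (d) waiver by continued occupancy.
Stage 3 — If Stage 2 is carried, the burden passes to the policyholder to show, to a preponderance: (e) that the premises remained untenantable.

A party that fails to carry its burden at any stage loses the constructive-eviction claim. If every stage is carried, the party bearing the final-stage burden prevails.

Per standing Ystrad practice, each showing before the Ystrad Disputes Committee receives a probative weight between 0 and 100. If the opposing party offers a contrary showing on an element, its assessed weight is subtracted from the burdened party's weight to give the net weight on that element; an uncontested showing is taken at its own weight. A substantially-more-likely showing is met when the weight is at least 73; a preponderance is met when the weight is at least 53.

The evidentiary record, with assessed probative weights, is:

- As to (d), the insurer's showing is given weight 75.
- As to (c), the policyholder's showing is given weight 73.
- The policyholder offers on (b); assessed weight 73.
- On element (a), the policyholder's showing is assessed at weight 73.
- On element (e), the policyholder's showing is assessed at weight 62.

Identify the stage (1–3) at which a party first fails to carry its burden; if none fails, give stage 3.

stage 3

At Stage 1 the policyholder must meet a substantially-more-likely showing (weight is at least 73): on (a) the weight is 73, which does reach 73, so (a) meets the standard; on (b) the weight is 73, which does reach 73, so (b) meets the standard; on (c) the weight is 73, which does reach 73, so (c) meets the standard.
  The policyholder carries Stage 1; the insurer now bears the burden.
At Stage 2 the insurer must meet a substantially-more-likely showing (weight is at least 73): on (d) the weight is 75, which does reach 73, so (d) meets the standard.
  Stage 2 is satisfied; the onus moves to the policyholder.
At Stage 3 the policyholder must meet a preponderance (weight is at least 53): on (e) the weight is 62, ≥ 53, so (e) meets the standard.
  Stage 3 carried; the final stage is satisfied.
With every stage satisfied, the policyholder prevails.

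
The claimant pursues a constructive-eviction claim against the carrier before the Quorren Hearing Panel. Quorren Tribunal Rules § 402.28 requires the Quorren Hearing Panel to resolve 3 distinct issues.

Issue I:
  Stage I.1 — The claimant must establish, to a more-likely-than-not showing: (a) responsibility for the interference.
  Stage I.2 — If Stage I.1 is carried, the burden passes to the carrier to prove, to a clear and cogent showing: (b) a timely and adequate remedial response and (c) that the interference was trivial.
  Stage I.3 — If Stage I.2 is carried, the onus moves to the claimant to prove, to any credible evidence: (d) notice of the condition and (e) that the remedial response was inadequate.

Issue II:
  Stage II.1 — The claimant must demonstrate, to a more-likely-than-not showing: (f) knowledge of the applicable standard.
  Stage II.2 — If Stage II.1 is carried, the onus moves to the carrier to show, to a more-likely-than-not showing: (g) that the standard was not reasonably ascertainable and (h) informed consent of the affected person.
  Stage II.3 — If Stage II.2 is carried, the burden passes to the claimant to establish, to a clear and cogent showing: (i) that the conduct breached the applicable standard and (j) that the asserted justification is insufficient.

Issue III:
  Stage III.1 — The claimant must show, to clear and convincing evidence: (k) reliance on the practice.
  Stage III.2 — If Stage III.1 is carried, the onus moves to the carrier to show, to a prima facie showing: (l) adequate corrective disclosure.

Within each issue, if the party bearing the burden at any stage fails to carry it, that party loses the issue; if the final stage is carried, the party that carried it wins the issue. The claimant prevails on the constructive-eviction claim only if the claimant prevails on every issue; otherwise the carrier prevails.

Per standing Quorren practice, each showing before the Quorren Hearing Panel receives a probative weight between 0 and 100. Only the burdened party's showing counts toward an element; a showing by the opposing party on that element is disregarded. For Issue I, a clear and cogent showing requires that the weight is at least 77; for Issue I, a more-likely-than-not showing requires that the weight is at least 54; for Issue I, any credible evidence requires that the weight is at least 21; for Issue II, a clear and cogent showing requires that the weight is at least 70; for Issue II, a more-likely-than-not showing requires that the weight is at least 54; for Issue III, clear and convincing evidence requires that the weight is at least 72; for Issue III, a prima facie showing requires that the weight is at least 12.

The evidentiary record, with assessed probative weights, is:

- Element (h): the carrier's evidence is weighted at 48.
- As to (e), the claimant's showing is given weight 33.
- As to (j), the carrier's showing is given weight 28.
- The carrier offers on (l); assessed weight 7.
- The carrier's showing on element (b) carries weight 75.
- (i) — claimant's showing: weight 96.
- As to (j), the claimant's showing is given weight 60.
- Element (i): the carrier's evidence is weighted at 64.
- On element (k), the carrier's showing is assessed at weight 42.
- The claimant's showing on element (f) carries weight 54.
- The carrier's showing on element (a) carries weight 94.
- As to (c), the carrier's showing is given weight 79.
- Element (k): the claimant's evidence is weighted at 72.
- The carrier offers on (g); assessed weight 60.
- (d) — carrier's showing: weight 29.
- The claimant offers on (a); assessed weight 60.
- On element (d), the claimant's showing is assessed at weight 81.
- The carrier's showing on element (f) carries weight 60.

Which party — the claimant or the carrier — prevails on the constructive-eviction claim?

— Issue I —
At Stage I.1 the claimant must meet a more-likely-than-not showing (weight is at least 54): on (a) the weight is 60 (the carrier's 94 is given no effect), which does reach 54, so (a) meets the standard.
  The claimant carries Stage I.1; the carrier now bears the burden.
At Stage I.2 the carrier must meet a clear and cogent showing (weight is at least 77): on (b) the weight is 75, < 77, so (b) does not meet the standard; on (c) the weight is 79, which does reach 77, so (c) meets the standard.
  Stage I.2 not carried; the carrier fails its burden.
The claimant prevails on this issue.
— Issue II —
At Stage II.1 the claimant must meet a more-likely-than-not showing (weight is at least 54): on (f) the weight is 54 (the carrier's 60 is given no effect), ≥ 54, so (f) meets the standard.
  All elements met. The burden passes to the carrier.
At Stage II.2 the carrier must meet a more-likely-than-not showing (weight is at least 54): on (g) the weight is 60, ≥ 54, so (g) meets the standard; on (h) the weight is 48, which does not reach 54, so (h) does not meet the standard.
  Not every element is met, so the carrier fails to carry Stage II.2.
The analysis ends at Stage II.2; the claimant prevails on this issue.
— Issue III —
Stage III.1 (claimant, clear and convincing evidence, weight is at least 72): (k) 72 (carrier's 42 disregarded) ≥ 72 — meets.
  Stage III.1 carried; the burden shifts to the carrier.
Stage III.2 (carrier, a prima facie showing, weight is at least 12): (l) 7 < 12 — fails.
  The carrier does not carry Stage III.2.
So the claimant prevails on this issue.
Per-issue: Issue I → claimant; Issue II → claimant; Issue III → claimant. The claimant must prevail on every issue; overall, the claimant prevails.

claimant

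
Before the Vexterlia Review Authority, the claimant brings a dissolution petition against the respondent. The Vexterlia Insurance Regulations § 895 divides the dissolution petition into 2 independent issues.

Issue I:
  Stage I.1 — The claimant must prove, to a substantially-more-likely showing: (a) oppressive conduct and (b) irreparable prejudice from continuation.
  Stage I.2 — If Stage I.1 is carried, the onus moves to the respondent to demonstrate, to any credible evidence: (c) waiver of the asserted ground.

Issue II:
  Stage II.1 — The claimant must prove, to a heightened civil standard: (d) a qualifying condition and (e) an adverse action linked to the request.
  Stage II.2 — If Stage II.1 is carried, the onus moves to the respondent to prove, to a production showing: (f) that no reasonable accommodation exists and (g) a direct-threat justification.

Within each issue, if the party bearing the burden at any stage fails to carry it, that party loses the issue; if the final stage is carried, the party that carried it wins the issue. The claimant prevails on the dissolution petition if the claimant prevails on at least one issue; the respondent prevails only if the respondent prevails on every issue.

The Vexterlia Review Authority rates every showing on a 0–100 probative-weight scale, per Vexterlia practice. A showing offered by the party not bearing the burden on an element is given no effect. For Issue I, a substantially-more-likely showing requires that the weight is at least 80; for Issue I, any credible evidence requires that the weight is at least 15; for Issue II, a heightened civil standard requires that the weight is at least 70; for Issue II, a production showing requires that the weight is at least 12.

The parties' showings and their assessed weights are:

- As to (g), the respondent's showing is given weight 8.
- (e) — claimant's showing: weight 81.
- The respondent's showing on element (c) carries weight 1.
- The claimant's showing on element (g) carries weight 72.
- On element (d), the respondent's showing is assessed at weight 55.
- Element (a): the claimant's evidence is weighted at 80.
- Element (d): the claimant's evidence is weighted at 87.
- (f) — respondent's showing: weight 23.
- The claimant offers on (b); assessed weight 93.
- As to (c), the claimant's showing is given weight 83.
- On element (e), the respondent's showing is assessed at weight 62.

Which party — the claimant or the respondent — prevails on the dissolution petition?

— Issue I —
At Stage I.1 the claimant must meet a substantially-more-likely showing (weight is at least 80): on (a) the weight is 80, which does reach 80, so (a) meets the standard; on (b) the weight is 93, ≥ 80, so (b) meets the standard.
  The claimant carries Stage I.1; the respondent now bears the burden.
At Stage I.2 the respondent must meet any credible evidence (weight is at least 15): on (c) the weight is 1 (the claimant's 83 is given no effect), < 15, so (c) does not meet the standard.
  Stage I.2 not carried; the respondent fails its burden.
So the claimant prevails on this issue.
— Issue II —
Stage II.1 — burden on claimant; standard: a heightened civil standard (weight is at least 70).
    (d): 87 (respondent's 55 disregarded) ≥ 70 [met]
    (e): 81 (respondent's 62 disregarded) ≥ 70 [met]
  The claimant carries Stage II.1; the respondent now bears the burden.
Stage II.2 — burden on respondent; standard: a production showing (weight is at least 12).
    (f): 23 ≥ 12 [met]
    (g): 8 (claimant's 72 disregarded) < 12 [not met]
  The respondent does not carry Stage II.2.
The analysis ends at Stage II.2; the claimant prevails on this issue.
Per-issue: Issue I → claimant; Issue II → claimant. The claimant must prevail on at least one issue; overall, the claimant prevails.

claimant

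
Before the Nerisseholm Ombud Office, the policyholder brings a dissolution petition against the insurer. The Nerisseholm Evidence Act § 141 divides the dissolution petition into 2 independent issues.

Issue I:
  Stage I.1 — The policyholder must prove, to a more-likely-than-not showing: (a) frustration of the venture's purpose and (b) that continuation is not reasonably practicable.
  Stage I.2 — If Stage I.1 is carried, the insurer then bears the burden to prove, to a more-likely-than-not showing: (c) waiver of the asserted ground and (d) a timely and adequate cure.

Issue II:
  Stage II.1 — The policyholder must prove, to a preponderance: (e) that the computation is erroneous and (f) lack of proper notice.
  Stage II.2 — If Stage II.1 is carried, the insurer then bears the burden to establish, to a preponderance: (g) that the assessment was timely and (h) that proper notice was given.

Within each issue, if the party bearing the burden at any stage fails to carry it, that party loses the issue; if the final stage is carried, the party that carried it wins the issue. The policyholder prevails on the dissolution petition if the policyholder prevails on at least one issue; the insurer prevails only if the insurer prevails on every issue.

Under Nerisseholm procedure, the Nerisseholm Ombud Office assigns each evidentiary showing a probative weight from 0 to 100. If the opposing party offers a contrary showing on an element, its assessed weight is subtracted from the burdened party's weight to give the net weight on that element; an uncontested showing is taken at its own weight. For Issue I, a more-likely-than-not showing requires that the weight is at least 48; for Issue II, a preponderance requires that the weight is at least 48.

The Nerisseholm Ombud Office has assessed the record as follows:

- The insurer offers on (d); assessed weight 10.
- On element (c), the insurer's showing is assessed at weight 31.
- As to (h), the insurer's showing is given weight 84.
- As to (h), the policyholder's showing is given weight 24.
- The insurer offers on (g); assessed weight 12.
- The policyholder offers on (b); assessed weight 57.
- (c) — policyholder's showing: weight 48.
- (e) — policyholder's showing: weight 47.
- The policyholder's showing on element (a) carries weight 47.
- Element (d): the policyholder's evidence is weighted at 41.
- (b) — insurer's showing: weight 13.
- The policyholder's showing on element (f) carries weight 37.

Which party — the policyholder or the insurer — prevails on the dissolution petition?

insurer

— Issue I —
Stage I.1 (policyholder, a more-likely-than-not showing, weight is at least 48): (a) 47 < 48 — fails; (b) net 57−13=44 < 48 — fails.
  Not every element is met, so the policyholder fails to carry Stage I.1.
The insurer prevails on this issue.
— Issue II —
Stage II.1 — burden on policyholder; standard: a preponderance (weight is at least 48).
    (e): 47 < 48 [not met]
    (f): 37 < 48 [not met]
  Not every element is met, so the policyholder fails to carry Stage II.1.
So the insurer prevails on this issue.
Per-issue: Issue I → insurer; Issue II → insurer. The policyholder must prevail on at least one issue; overall, the insurer prevails.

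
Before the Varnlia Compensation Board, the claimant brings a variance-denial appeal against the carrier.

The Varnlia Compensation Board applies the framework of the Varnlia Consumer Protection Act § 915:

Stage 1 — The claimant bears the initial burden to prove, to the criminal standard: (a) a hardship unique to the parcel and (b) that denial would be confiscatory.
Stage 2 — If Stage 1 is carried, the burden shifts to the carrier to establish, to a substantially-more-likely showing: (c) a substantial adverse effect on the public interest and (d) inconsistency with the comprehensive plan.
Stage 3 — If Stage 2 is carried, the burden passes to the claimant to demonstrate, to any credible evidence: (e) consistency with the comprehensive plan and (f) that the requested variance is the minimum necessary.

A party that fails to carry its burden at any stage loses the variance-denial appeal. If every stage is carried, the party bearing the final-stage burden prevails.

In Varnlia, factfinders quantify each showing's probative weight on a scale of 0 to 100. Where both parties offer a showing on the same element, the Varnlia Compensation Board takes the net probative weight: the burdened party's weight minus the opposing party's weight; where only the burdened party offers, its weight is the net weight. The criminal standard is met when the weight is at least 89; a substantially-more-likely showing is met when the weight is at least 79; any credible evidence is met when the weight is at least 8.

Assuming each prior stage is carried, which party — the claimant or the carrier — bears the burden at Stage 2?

Stage 2's rule assigns the burden to the carrier (to a substantially-more-likely showing).

carrier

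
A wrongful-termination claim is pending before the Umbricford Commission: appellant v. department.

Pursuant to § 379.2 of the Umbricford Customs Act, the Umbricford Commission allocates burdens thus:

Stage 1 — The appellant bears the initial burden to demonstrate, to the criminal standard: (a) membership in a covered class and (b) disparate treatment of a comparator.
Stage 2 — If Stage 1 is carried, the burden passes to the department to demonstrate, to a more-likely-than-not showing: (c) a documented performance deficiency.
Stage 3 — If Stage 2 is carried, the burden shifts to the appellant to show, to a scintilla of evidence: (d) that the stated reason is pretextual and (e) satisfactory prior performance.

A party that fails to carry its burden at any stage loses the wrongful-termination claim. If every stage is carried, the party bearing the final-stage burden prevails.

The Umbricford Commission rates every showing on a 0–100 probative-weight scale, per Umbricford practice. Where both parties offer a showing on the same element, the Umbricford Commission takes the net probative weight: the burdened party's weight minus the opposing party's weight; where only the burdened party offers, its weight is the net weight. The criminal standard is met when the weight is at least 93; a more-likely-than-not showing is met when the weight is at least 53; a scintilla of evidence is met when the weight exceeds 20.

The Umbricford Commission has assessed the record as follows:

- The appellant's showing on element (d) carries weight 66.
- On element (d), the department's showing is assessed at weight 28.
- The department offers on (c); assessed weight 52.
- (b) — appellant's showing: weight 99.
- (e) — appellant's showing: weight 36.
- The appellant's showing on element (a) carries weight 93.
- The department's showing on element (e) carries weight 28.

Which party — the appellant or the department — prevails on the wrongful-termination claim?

appellant

Stage 1 — burden on appellant; standard: the criminal standard (weight is at least 93).
    (a): 93 ≥ 93 [met]
    (b): 99 ≥ 93 [met]
  The appellant carries Stage 1; the department now bears the burden.
Stage 2 — burden on department; standard: a more-likely-than-not showing (weight is at least 53).
    (c): 52 < 53 [not met]
  Stage 2 not carried; the department fails its burden.
So the appellant prevails.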